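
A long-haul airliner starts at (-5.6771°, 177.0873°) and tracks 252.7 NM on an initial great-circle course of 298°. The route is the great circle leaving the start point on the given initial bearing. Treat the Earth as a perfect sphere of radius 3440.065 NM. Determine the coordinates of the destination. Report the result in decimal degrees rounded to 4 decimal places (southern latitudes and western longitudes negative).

Central angle δ = d/R = 0.073458 rad.
With φ₁ = -5.6771° = -0.099084 rad and θ = 298° = 5.201081 rad:
Applying the spherical law of cosines for sides, sin φ₂ = sin φ₁ cos δ + cos φ₁ sin δ cos θ = -0.064369, so φ₂ = -3.6906°.
For the longitude increment, Δλ = atan2( sin θ sin δ cos φ₁, cos δ − sin φ₁ sin φ₂ ) = atan2(-0.064483, 0.990936) = -3.7232°.
λ₂ = λ₁ + Δλ = 173.3641°.

latitude -3.6906°, longitude 173.3641°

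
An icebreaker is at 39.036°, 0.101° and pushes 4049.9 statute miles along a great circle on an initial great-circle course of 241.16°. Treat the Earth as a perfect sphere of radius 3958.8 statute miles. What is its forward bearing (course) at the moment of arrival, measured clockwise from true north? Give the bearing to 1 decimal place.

final bearing 222.9°

Central angle δ = d/R = 1.023012 rad.
Start latitude φ₁ = 0.681307 rad; initial bearing θ = 4.209036 rad.
Destination latitude: φ₂ = arcsin( sin φ₁ cos δ + cos φ₁ sin δ cos θ ) = arcsin(0.008148) = 0.467°.
Then Δλ = atan2(-0.580853, 0.515666) = -0.844778 rad, from sin θ sin δ cos φ₁ over cos δ − sin φ₁ sin φ₂.
λ₂ = 0.101° + -48.402° = -48.301°.
The forward bearing on arrival equals the back-azimuth from the destination plus 180°.
Back-azimuth from P₂ (0.5°, -48.3°) to P₁ (39.0°, 0.1°), with Δλ' = λ₁ − λ₂ = 48.4°: atan2( sin Δλ' cos φ₁ , cos φ₂ sin φ₁ − sin φ₂ cos φ₁ cos Δλ' ) = 42.9°.
Final bearing = (42.9° + 180°) mod 360° = 222.9°.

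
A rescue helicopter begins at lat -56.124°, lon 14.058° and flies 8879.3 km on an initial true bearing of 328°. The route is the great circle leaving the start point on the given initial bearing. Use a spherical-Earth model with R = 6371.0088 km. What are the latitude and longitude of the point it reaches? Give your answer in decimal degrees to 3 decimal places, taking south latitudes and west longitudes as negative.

latitude 18.605°, longitude -19.336°

Central angle δ = d/R = 1.393704 rad.
Converting: φ₁ = -0.979549 rad, θ = 5.724680 rad.
Applying the spherical law of cosines for sides, sin φ₂ = sin φ₁ cos δ + cos φ₁ sin δ cos θ = 0.319044, so φ₂ = 18.605°.
For the longitude increment, Δλ = atan2( sin θ sin δ cos φ₁, cos δ − sin φ₁ sin φ₂ ) = atan2(-0.290756, 0.441053) = -33.394°.
Hence λ₂ = 14.058° + -33.394° = -19.336°.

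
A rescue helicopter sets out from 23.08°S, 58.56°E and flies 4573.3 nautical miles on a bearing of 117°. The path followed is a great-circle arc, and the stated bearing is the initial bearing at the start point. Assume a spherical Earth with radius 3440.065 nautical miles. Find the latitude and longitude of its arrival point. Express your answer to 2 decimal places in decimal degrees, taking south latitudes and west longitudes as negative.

latitude -29.95°, longitude 145.44°

Angular distance δ = d/R = 4573.3 / 3440.065 = 1.329423 rad.
Start latitude φ₁ = -0.402822 rad; initial bearing θ = 2.042035 rad.
sin φ₂ = sin φ₁ cos δ + cos φ₁ sin δ cos θ = (-0.392016)(0.239037) + (0.919958)(0.971011)(-0.453990) = -0.499251
φ₂ = asin(-0.499251) = -0.522734 rad = -29.95°.
Δλ = atan2( sin θ sin δ cos φ₁ , cos δ − sin φ₁ sin φ₂ ) = atan2(0.795927, 0.043322) = 1.516420 rad = 86.88°.
λ₂ = λ₁ + Δλ = 145.44°.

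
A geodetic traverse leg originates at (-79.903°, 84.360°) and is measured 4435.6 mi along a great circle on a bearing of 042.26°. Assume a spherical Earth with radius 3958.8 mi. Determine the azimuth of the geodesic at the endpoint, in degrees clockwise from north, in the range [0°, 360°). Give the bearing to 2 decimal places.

final bearing 7.13°

Central angle δ = d/R = 1.120441 rad.
Converting: φ₁ = -1.394570 rad, θ = 0.737576 rad.
sin φ₂ = sin φ₁ cos δ + cos φ₁ sin δ cos θ = (-0.984512)(0.435286) + (0.175315)(0.900292)(0.740101) = -0.311731
φ₂ = asin(-0.311731) = -0.317014 rad = -18.164°.
For the longitude increment, Δλ = atan2( sin θ sin δ cos φ₁, cos δ − sin φ₁ sin φ₂ ) = atan2(0.106143, 0.128383) = 39.583°.
λ₂ = λ₁ + Δλ = 123.943°.
The forward bearing on arrival equals the back-azimuth from the destination plus 180°.
Back-azimuth from P₂ (-18.16°, 123.94°) to P₁ (-79.90°, 84.36°), with Δλ' = λ₁ − λ₂ = -39.58°: atan2( sin Δλ' cos φ₁ , cos φ₂ sin φ₁ − sin φ₂ cos φ₁ cos Δλ' ) = 187.13°.
Final bearing = (187.13° + 180°) mod 360° = 7.13°.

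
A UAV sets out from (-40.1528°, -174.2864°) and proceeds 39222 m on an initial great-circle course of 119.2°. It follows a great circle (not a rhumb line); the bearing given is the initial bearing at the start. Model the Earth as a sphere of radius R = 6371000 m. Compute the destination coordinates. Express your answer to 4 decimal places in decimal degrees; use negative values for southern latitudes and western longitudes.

latitude -40.3242°, longitude -173.8825°

Central angle δ = d/R = 0.006156 rad.
Start latitude φ₁ = -0.700799 rad; initial bearing θ = 2.080432 rad.
Applying the spherical law of cosines for sides, sin φ₂ = sin φ₁ cos δ + cos φ₁ sin δ cos θ = -0.647112, so φ₂ = -40.3242°.
Δλ = atan2( sin θ sin δ cos φ₁ , cos δ − sin φ₁ sin φ₂ ) = atan2(0.004107, 0.582705) = 0.007049 rad = 0.4039°.
λ₂ = -174.2864° + 0.4039° = -173.8825°.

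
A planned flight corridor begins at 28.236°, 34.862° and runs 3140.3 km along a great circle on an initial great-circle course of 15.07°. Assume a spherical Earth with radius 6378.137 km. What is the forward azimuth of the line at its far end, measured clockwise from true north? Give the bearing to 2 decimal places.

Central angle δ = d/R = 0.492354 rad.
Converting: φ₁ = 0.492811 rad, θ = 0.263021 rad.
Applying the spherical law of cosines for sides, sin φ₂ = sin φ₁ cos δ + cos φ₁ sin δ cos θ = 0.819041, so φ₂ = 54.989°.
For the longitude increment, Δλ = atan2( sin θ sin δ cos φ₁, cos δ − sin φ₁ sin φ₂ ) = atan2(0.108277, 0.493731) = 12.369°.
Hence λ₂ = 34.862° + 12.369° = 47.231°.
The forward bearing on arrival equals the back-azimuth from the destination plus 180°.
Back-azimuth from P₂ (54.99°, 47.23°) to P₁ (28.24°, 34.86°), with Δλ' = λ₁ − λ₂ = -12.37°: atan2( sin Δλ' cos φ₁ , cos φ₂ sin φ₁ − sin φ₂ cos φ₁ cos Δλ' ) = 203.53°.
Final bearing = (203.53° + 180°) mod 360° = 23.53°.

final bearing 23.53°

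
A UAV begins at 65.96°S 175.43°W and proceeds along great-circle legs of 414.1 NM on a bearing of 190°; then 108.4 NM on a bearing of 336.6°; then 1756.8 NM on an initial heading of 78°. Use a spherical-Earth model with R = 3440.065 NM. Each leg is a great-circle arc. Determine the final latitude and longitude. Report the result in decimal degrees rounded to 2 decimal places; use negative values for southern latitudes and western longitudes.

latitude -52.38°, longitude -130.10°

Apply the spherical direct solution leg by leg, carrying full precision between legs.
Leg 1: from (-65.96°, -175.43°), δ = 414.1/3440.065 = 0.120376 rad, θ = 190° → φ = -72.71°, λ = -179.45°.
Leg 2: from (-72.71°, -179.45°), δ = 108.4/3440.065 = 0.031511 rad, θ = 336.6° → φ = -71.04°, λ = 178.34°.
Leg 3: from (-71.04°, 178.34°), δ = 1756.8/3440.065 = 0.510688 rad, θ = 78° → φ = -52.38°, λ = -130.10°.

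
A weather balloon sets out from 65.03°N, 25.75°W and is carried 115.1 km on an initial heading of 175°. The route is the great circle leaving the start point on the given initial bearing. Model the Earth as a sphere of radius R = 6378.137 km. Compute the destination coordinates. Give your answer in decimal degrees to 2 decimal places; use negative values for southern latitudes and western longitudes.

Central angle δ = d/R = 0.018046 rad.
Start latitude φ₁ = 1.134988 rad; initial bearing θ = 3.054326 rad.
Applying the spherical law of cosines for sides, sin φ₂ = sin φ₁ cos δ + cos φ₁ sin δ cos θ = 0.898793, so φ₂ = 64.00°.
Then Δλ = atan2(0.000664, 0.185056) = 0.003588 rad, from sin θ sin δ cos φ₁ over cos δ − sin φ₁ sin φ₂.
λ₂ = -25.75° + 0.21° = -25.54°.

latitude 64.00°, longitude -25.54°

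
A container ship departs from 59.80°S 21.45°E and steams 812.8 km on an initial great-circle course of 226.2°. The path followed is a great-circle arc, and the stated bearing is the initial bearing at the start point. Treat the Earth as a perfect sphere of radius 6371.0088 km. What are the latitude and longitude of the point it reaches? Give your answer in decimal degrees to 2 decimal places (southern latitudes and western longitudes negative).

latitude -64.36°, longitude 9.20°

δ = 812.8/6371.0088 = 0.127578 rad (7.3097°).
Converting: φ₁ = -1.043707 rad, θ = 3.947935 rad.
Destination latitude: φ₂ = arcsin( sin φ₁ cos δ + cos φ₁ sin δ cos θ ) = arcsin(-0.901548) = -64.36°.
For the longitude increment, Δλ = atan2( sin θ sin δ cos φ₁, cos δ − sin φ₁ sin φ₂ ) = atan2(-0.046193, 0.212688) = -12.25°.
Hence λ₂ = 21.45° + -12.25° = 9.20°.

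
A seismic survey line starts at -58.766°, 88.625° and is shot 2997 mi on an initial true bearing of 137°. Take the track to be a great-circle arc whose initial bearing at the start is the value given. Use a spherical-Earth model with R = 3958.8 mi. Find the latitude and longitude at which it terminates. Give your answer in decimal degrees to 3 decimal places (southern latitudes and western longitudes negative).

latitude -61.880°, longitude -174.971°

Angular distance δ = d/R = 2997 / 3958.8 = 0.757048 rad.
Converting: φ₁ = -1.025660 rad, θ = 2.391101 rad.
Destination latitude: φ₂ = arcsin( sin φ₁ cos δ + cos φ₁ sin δ cos θ ) = arcsin(-0.881961) = -61.880°.
Then Δλ = atan2(0.242872, -0.027260) = 1.682567 rad, from sin θ sin δ cos φ₁ over cos δ − sin φ₁ sin φ₂.
λ₂ = 88.625° + 96.404° = 185.029°, normalized to (−180°, 180°] → -174.971°.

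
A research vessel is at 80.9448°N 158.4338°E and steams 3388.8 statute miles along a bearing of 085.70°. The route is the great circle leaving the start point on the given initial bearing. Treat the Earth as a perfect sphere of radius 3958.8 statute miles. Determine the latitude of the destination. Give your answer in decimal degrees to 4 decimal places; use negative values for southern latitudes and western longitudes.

The arc subtends δ = 3388.8/3958.8 = 0.856017 rad at the centre.
With φ₁ = 80.9448° = 1.412753 rad and θ = 85.7° = 1.495747 rad:
Destination latitude: φ₂ = arcsin( sin φ₁ cos δ + cos φ₁ sin δ cos θ ) = arcsin(0.656194) = 41.0103°.
Δλ = atan2( sin θ sin δ cos φ₁ , cos δ − sin φ₁ sin φ₂ ) = atan2(0.118529, 0.007435) = 1.508155 rad = 86.4109°.
λ₂ = 158.4338° + 86.4109° = 244.8447°, normalized to (−180°, 180°] → -115.1553°.

latitude 41.0103°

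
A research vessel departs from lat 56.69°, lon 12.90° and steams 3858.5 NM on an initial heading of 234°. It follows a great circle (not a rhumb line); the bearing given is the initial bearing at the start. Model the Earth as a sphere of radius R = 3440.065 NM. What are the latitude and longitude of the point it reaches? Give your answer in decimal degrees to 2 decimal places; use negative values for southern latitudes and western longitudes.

latitude 4.13°, longitude -34.04°

The arc subtends δ = 3858.5/3440.065 = 1.121636 rad at the centre.
Start latitude φ₁ = 0.989427 rad; initial bearing θ = 4.084070 rad.
sin φ₂ = sin φ₁ cos δ + cos φ₁ sin δ cos θ = (0.835712)(0.434209) + (0.549169)(0.900812)(-0.587785) = 0.072098
φ₂ = asin(0.072098) = 0.072160 rad = 4.13°.
For the longitude increment, Δλ = atan2( sin θ sin δ cos φ₁, cos δ − sin φ₁ sin φ₂ ) = atan2(-0.400219, 0.373956) = -46.94°.
Hence λ₂ = 12.90° + -46.94° = -34.04°.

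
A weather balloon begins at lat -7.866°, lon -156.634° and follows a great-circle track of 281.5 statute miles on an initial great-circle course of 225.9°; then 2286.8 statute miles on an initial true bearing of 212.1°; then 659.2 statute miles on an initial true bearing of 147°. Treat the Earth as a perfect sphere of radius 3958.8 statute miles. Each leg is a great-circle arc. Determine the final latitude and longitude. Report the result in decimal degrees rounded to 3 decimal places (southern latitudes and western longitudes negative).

latitude -45.370°, longitude -173.707°

Apply the spherical direct solution leg by leg, carrying full precision between legs.
Leg 1: from (-7.866°, -156.634°), δ = 281.5/3958.8 = 0.071107 rad, θ = 225.9° → φ = -10.690°, λ = -159.610°.
Leg 2: from (-10.690°, -159.610°), δ = 2286.8/3958.8 = 0.577650 rad, θ = 212.1° → φ = -37.585°, λ = 178.910°.
Leg 3: from (-37.585°, 178.910°), δ = 659.2/3958.8 = 0.166515 rad, θ = 147° → φ = -45.370°, λ = -173.707°.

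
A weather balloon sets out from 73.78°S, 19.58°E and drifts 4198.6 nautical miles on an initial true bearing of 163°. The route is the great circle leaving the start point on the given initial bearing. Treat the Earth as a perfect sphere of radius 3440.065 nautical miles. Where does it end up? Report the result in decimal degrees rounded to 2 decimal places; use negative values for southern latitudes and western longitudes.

δ = 4198.6/3440.065 = 1.220500 rad (69.9295°).
Start latitude φ₁ = -1.287704 rad; initial bearing θ = 2.844887 rad.
sin φ₂ = sin φ₁ cos δ + cos φ₁ sin δ cos θ = (-0.960196)(0.343176) + (0.279326)(0.939271)(-0.956305) = -0.580415
φ₂ = asin(-0.580415) = -0.619239 rad = -35.48°.
Then Δλ = atan2(0.076708, -0.214137) = 2.797616 rad, from sin θ sin δ cos φ₁ over cos δ − sin φ₁ sin φ₂.
λ₂ = λ₁ + Δλ = 179.87°.

latitude -35.48°, longitude 179.87°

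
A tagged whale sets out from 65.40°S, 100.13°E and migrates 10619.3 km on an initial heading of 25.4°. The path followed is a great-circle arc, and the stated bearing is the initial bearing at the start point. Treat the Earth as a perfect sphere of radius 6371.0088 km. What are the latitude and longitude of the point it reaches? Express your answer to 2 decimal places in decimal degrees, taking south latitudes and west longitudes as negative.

Angular distance δ = d/R = 10619.3 / 6371.0088 = 1.666816 rad.
Converting: φ₁ = -1.141445 rad, θ = 0.443314 rad.
Applying the spherical law of cosines for sides, sin φ₂ = sin φ₁ cos δ + cos φ₁ sin δ cos θ = 0.461479, so φ₂ = 27.48°.
Then Δλ = atan2(0.177735, 0.323722) = 0.502103 rad, from sin θ sin δ cos φ₁ over cos δ − sin φ₁ sin φ₂.
Hence λ₂ = 100.13° + 28.77° = 128.90°.

latitude 27.48°, longitude 128.90°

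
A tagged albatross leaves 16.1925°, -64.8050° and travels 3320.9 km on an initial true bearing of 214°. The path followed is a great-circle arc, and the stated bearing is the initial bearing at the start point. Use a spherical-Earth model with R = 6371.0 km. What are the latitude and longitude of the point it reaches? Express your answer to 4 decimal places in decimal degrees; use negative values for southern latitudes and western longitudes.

Angular distance δ = d/R = 3320.9 / 6371 = 0.521253 rad.
Converting: φ₁ = 0.282612 rad, θ = 3.735005 rad.
sin φ₂ = sin φ₁ cos δ + cos φ₁ sin δ cos θ = (0.278865)(0.867196) + (0.960330)(0.497967)(-0.829038) = -0.154625
φ₂ = asin(-0.154625) = -0.155248 rad = -8.8951°.
Δλ = atan2( sin θ sin δ cos φ₁ , cos δ − sin φ₁ sin φ₂ ) = atan2(-0.267413, 0.910316) = -0.285721 rad = -16.3706°.
λ₂ = λ₁ + Δλ = -81.1756°.

latitude -8.8951°, longitude -81.1756°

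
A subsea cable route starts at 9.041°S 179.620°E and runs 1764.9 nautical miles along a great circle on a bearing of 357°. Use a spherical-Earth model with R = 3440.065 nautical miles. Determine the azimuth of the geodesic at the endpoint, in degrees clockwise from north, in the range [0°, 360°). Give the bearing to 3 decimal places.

final bearing 356.841°

Angular distance δ = d/R = 1764.9 / 3440.065 = 0.513043 rad.
Start latitude φ₁ = -0.157795 rad; initial bearing θ = 6.230825 rad.
Applying the spherical law of cosines for sides, sin φ₂ = sin φ₁ cos δ + cos φ₁ sin δ cos θ = 0.347158, so φ₂ = 20.314°.
Then Δλ = atan2(-0.025369, 0.925808) = -0.027395 rad, from sin θ sin δ cos φ₁ over cos δ − sin φ₁ sin φ₂.
λ₂ = 179.620° + -1.570° = 178.050°.
The forward bearing on arrival equals the back-azimuth from the destination plus 180°.
Back-azimuth from P₂ (20.314°, 178.050°) to P₁ (-9.041°, 179.620°), with Δλ' = λ₁ − λ₂ = 1.570°: atan2( sin Δλ' cos φ₁ , cos φ₂ sin φ₁ − sin φ₂ cos φ₁ cos Δλ' ) = 176.841°.
Final bearing = (176.841° + 180°) mod 360° = 356.841°.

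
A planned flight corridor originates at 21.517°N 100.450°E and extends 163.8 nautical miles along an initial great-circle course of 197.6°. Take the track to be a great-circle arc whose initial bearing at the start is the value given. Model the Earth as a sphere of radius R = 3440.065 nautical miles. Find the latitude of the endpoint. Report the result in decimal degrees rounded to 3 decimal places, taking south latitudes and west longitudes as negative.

latitude 18.914°

The arc subtends δ = 163.8/3440.065 = 0.047615 rad at the centre.
Start latitude φ₁ = 0.375542 rad; initial bearing θ = 3.448771 rad.
Applying the spherical law of cosines for sides, sin φ₂ = sin φ₁ cos δ + cos φ₁ sin δ cos θ = 0.324154, so φ₂ = 18.914°.
Δλ = atan2( sin θ sin δ cos φ₁ , cos δ − sin φ₁ sin φ₂ ) = atan2(-0.013389, 0.879974) = -0.015214 rad = -0.872°.
λ₂ = 100.450° + -0.872° = 99.578°.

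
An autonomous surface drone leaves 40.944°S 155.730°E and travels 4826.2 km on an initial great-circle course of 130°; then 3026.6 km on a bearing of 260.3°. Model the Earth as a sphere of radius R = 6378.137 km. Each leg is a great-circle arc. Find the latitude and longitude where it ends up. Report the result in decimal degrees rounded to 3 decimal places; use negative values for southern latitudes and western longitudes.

Apply the spherical direct solution leg by leg, carrying full precision between legs.
Leg 1: from (-40.944°, 155.730°), δ = 4826.2/6378.137 = 0.756679 rad, θ = 130° → φ = -54.078°, λ = -140.582°.
Leg 2: from (-54.078°, -140.582°), δ = 3026.6/6378.137 = 0.474527 rad, θ = 260.3° → φ = -49.952°, λ = 174.993°.

latitude -49.952°, longitude 174.993°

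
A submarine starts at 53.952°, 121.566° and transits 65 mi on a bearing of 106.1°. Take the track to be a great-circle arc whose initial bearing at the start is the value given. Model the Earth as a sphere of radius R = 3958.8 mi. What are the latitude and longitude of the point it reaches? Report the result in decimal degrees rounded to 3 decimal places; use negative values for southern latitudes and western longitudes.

Central angle δ = d/R = 0.016419 rad.
With φ₁ = 53.952° = 0.941640 rad and θ = 106.1° = 1.851794 rad:
Applying the spherical law of cosines for sides, sin φ₂ = sin φ₁ cos δ + cos φ₁ sin δ cos θ = 0.805736, so φ₂ = 53.681°.
For the longitude increment, Δλ = atan2( sin θ sin δ cos φ₁, cos δ − sin φ₁ sin φ₂ ) = atan2(0.009283, 0.348408) = 1.526°.
λ₂ = λ₁ + Δλ = 123.092°.

latitude 53.681°, longitude 123.092°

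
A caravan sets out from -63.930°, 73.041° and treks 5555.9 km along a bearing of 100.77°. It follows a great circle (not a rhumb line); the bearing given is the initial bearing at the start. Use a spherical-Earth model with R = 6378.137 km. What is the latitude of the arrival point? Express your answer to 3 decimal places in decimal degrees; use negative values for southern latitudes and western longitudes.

Angular distance δ = d/R = 5555.9 / 6378.137 = 0.871085 rad.
With φ₁ = -63.930° = -1.115789 rad and θ = 100.77° = 1.758768 rad:
Destination latitude: φ₂ = arcsin( sin φ₁ cos δ + cos φ₁ sin δ cos θ ) = arcsin(-0.641301) = -39.889°.
Then Δλ = atan2(0.330284, 0.067943) = 1.367915 rad, from sin θ sin δ cos φ₁ over cos δ − sin φ₁ sin φ₂.
λ₂ = λ₁ + Δλ = 151.417°.

latitude -39.889°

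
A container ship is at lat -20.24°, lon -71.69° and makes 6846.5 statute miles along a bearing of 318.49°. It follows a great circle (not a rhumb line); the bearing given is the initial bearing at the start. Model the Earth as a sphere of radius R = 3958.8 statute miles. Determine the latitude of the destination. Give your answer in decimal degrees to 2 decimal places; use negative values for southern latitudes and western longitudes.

Central angle δ = d/R = 1.729438 rad.
Start latitude φ₁ = -0.353255 rad; initial bearing θ = 5.558699 rad.
Destination latitude: φ₂ = arcsin( sin φ₁ cos δ + cos φ₁ sin δ cos θ ) = arcsin(0.748431) = 48.45°.
Δλ = atan2( sin θ sin δ cos φ₁ , cos δ − sin φ₁ sin φ₂ ) = atan2(-0.614019, 0.100945) = -1.407854 rad = -80.66°.
λ₂ = λ₁ + Δλ = -152.35°.

latitude 48.45°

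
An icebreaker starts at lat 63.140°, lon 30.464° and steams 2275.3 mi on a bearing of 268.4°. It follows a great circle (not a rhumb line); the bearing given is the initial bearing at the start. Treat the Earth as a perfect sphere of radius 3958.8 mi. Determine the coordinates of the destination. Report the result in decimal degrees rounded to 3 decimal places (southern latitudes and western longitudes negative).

latitude 47.895°, longitude -23.678°

The arc subtends δ = 2275.3/3958.8 = 0.574745 rad at the centre.
Start latitude φ₁ = 1.102001 rad; initial bearing θ = 4.684464 rad.
Applying the spherical law of cosines for sides, sin φ₂ = sin φ₁ cos δ + cos φ₁ sin δ cos θ = 0.741920, so φ₂ = 47.895°.
For the longitude increment, Δλ = atan2( sin θ sin δ cos φ₁, cos δ − sin φ₁ sin φ₂ ) = atan2(-0.245519, 0.177454) = -54.142°.
Hence λ₂ = 30.464° + -54.142° = -23.678°.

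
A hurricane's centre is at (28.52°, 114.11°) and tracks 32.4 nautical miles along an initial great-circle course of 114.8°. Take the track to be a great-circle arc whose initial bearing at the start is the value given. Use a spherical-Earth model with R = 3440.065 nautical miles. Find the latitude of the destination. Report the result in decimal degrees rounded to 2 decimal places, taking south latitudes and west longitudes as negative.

latitude 28.29°

Angular distance δ = d/R = 32.4 / 3440.065 = 0.009418 rad.
With φ₁ = 28.52° = 0.497768 rad and θ = 114.8° = 2.003638 rad:
Destination latitude: φ₂ = arcsin( sin φ₁ cos δ + cos φ₁ sin δ cos θ ) = arcsin(0.473973) = 28.29°.
Δλ = atan2( sin θ sin δ cos φ₁ , cos δ − sin φ₁ sin φ₂ ) = atan2(0.007512, 0.773650) = 0.009710 rad = 0.56°.
Hence λ₂ = 114.11° + 0.56° = 114.67°.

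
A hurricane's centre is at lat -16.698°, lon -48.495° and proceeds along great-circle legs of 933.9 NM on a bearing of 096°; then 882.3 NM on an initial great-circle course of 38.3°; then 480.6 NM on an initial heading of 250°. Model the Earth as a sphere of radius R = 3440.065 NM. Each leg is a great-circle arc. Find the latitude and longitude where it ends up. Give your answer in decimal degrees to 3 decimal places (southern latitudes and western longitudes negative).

latitude -8.650°, longitude -30.751°

Apply the spherical direct solution leg by leg, carrying full precision between legs.
Leg 1: from (-16.698°, -48.495°), δ = 933.9/3440.065 = 0.271477 rad, θ = 96° → φ = -17.677°, λ = -32.241°.
Leg 2: from (-17.677°, -32.241°), δ = 882.3/3440.065 = 0.256478 rad, θ = 38.3° → φ = -5.972°, λ = -23.145°.
Leg 3: from (-5.972°, -23.145°), δ = 480.6/3440.065 = 0.139707 rad, θ = 250° → φ = -8.650°, λ = -30.751°.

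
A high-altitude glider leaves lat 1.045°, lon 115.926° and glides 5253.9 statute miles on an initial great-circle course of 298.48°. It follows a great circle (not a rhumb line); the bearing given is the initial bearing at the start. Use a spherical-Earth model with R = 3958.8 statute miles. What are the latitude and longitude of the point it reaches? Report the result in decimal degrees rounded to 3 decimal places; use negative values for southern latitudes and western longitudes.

latitude 27.846°, longitude 41.189°

The arc subtends δ = 5253.9/3958.8 = 1.327145 rad at the centre.
Converting: φ₁ = 0.018239 rad, θ = 5.209459 rad.
Applying the spherical law of cosines for sides, sin φ₂ = sin φ₁ cos δ + cos φ₁ sin δ cos θ = 0.467090, so φ₂ = 27.846°.
Δλ = atan2( sin θ sin δ cos φ₁ , cos δ − sin φ₁ sin φ₂ ) = atan2(-0.852880, 0.232729) = -1.304407 rad = -74.737°.
Hence λ₂ = 115.926° + -74.737° = 41.189°.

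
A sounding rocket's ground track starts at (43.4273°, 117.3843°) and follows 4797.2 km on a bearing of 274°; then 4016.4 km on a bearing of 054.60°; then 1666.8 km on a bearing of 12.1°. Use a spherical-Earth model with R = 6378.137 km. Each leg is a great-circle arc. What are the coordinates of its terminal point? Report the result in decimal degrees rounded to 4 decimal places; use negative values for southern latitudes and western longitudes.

Apply the spherical direct solution leg by leg, carrying full precision between legs.
Leg 1: from (43.4273°, 117.3843°), δ = 4797.2/6378.137 = 0.752132 rad, θ = 274° → φ = 32.4524°, λ = 63.5165°.
Leg 2: from (32.4524°, 63.5165°), δ = 4016.4/6378.137 = 0.629714 rad, θ = 54.6° → φ = 46.1825°, λ = 107.4112°.
Leg 3: from (46.1825°, 107.4112°), δ = 1666.8/6378.137 = 0.261330 rad, θ = 12.1° → φ = 60.6871°, λ = 113.7624°.

latitude 60.6871°, longitude 113.7624°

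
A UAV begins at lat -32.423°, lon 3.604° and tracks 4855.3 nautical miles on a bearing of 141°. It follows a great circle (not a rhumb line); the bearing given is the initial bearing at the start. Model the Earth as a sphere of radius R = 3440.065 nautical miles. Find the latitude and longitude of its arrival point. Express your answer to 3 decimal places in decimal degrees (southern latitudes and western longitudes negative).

latitude -47.120°, longitude 117.664°

Central angle δ = d/R = 1.411398 rad.
Start latitude φ₁ = -0.565888 rad; initial bearing θ = 2.460914 rad.
Applying the spherical law of cosines for sides, sin φ₂ = sin φ₁ cos δ + cos φ₁ sin δ cos θ = -0.732785, so φ₂ = -47.120°.
Then Δλ = atan2(0.524483, -0.234170) = 1.990717 rad, from sin θ sin δ cos φ₁ over cos δ − sin φ₁ sin φ₂.
λ₂ = 3.604° + 114.060° = 117.664°.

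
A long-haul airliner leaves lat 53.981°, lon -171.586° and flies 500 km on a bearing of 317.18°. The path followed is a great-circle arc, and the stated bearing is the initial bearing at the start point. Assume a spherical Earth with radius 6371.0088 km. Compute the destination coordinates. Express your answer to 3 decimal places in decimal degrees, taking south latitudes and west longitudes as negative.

latitude 57.156°, longitude -177.225°

δ = 500/6371.0088 = 0.078481 rad (4.4966°).
Start latitude φ₁ = 0.942146 rad; initial bearing θ = 5.535835 rad.
Destination latitude: φ₂ = arcsin( sin φ₁ cos δ + cos φ₁ sin δ cos θ ) = arcsin(0.840149) = 57.156°.
For the longitude increment, Δλ = atan2( sin θ sin δ cos φ₁, cos δ − sin φ₁ sin φ₂ ) = atan2(-0.031336, 0.317391) = -5.639°.
λ₂ = λ₁ + Δλ = -177.225°.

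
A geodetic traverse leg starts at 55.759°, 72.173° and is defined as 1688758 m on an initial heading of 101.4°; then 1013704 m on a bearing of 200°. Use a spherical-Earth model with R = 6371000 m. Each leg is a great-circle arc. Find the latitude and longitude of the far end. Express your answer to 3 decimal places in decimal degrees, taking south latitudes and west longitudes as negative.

latitude 41.585°, longitude 91.689°

Apply the spherical direct solution leg by leg, carrying full precision between legs.
Leg 1: from (55.759°, 72.173°), δ = 1688758/6371000 = 0.265070 rad, θ = 101.4° → φ = 50.235°, λ = 95.844°.
Leg 2: from (50.235°, 95.844°), δ = 1013704/6371000 = 0.159112 rad, θ = 200° → φ = 41.585°, λ = 91.689°.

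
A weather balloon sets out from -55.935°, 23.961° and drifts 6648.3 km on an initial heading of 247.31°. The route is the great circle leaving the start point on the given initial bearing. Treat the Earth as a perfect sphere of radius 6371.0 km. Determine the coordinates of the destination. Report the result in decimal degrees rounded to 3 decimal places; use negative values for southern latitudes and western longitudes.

Central angle δ = d/R = 1.043525 rad.
With φ₁ = -55.935° = -0.976250 rad and θ = 247.31° = 4.316374 rad:
Applying the spherical law of cosines for sides, sin φ₂ = sin φ₁ cos δ + cos φ₁ sin δ cos θ = -0.603556, so φ₂ = -37.125°.
For the longitude increment, Δλ = atan2( sin θ sin δ cos φ₁, cos δ − sin φ₁ sin φ₂ ) = atan2(-0.446594, 0.003190) = -89.591°.
Hence λ₂ = 23.961° + -89.591° = -65.630°.

latitude -37.125°, longitude -65.630°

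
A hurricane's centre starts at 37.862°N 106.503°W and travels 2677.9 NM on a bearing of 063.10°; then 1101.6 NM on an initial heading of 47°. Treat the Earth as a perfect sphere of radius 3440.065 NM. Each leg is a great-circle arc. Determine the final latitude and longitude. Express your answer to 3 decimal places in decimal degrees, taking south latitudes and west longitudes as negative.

latitude 53.967°, longitude -23.847°

Apply the spherical direct solution leg by leg, carrying full precision between legs.
Leg 1: from (37.862°, -106.503°), δ = 2677.9/3440.065 = 0.778445 rad, θ = 63.1° → φ = 43.457°, λ = -46.886°.
Leg 2: from (43.457°, -46.886°), δ = 1101.6/3440.065 = 0.320227 rad, θ = 47° → φ = 53.967°, λ = -23.847°.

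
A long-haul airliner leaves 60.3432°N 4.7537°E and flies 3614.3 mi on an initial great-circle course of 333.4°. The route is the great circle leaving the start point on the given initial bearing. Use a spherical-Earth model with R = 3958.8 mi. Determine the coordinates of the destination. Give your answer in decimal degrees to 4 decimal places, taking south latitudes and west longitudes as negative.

latitude 61.8129°, longitude -126.6448°

The arc subtends δ = 3614.3/3958.8 = 0.912979 rad at the centre.
With φ₁ = 60.3432° = 1.053188 rad and θ = 333.4° = 5.818928 rad:
sin φ₂ = sin φ₁ cos δ + cos φ₁ sin δ cos θ = (0.869005)(0.611391) + (0.494804)(0.791328)(0.894154) = 0.881410
φ₂ = asin(0.881410) = 1.078839 rad = 61.8129°.
Then Δλ = atan2(-0.175321, -0.154558) = -2.293337 rad, from sin θ sin δ cos φ₁ over cos δ − sin φ₁ sin φ₂.
λ₂ = 4.7537° + -131.3985° = -126.6448°.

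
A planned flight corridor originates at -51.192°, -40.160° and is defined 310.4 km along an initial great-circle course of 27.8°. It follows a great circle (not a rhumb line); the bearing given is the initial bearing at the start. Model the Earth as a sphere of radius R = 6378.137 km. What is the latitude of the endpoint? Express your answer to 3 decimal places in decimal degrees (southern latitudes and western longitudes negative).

latitude -48.708°

Central angle δ = d/R = 0.048666 rad.
Start latitude φ₁ = -0.893469 rad; initial bearing θ = 0.485202 rad.
Destination latitude: φ₂ = arcsin( sin φ₁ cos δ + cos φ₁ sin δ cos θ ) = arcsin(-0.751359) = -48.708°.
For the longitude increment, Δλ = atan2( sin θ sin δ cos φ₁, cos δ − sin φ₁ sin φ₂ ) = atan2(0.014219, 0.413319) = 1.970°.
Hence λ₂ = -40.160° + 1.970° = -38.190°.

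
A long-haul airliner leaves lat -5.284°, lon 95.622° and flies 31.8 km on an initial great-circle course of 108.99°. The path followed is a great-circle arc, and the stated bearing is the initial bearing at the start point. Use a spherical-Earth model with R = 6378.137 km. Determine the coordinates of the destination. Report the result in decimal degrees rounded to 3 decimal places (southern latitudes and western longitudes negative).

The arc subtends δ = 31.8/6378.137 = 0.004986 rad at the centre.
With φ₁ = -5.284° = -0.092223 rad and θ = 108.99° = 1.902234 rad:
Destination latitude: φ₂ = arcsin( sin φ₁ cos δ + cos φ₁ sin δ cos θ ) = arcsin(-0.093707) = -5.377°.
Δλ = atan2( sin θ sin δ cos φ₁ , cos δ − sin φ₁ sin φ₂ ) = atan2(0.004694, 0.991358) = 0.004735 rad = 0.271°.
Hence λ₂ = 95.622° + 0.271° = 95.893°.

latitude -5.377°, longitude 95.893°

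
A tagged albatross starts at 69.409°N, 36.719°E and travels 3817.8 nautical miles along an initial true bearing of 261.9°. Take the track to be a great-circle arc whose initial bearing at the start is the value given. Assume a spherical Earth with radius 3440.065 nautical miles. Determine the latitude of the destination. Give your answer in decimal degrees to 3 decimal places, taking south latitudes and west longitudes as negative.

latitude 21.841°

Angular distance δ = d/R = 3817.8 / 3440.065 = 1.109805 rad.
Converting: φ₁ = 1.211416 rad, θ = 4.571017 rad.
sin φ₂ = sin φ₁ cos δ + cos φ₁ sin δ cos θ = (0.936115)(0.444837) + (0.351695)(0.895612)(-0.140901) = 0.372037
φ₂ = asin(0.372037) = 0.381202 rad = 21.841°.
For the longitude increment, Δλ = atan2( sin θ sin δ cos φ₁, cos δ − sin φ₁ sin φ₂ ) = atan2(-0.311839, 0.096567) = -72.794°.
λ₂ = 36.719° + -72.794° = -36.075°.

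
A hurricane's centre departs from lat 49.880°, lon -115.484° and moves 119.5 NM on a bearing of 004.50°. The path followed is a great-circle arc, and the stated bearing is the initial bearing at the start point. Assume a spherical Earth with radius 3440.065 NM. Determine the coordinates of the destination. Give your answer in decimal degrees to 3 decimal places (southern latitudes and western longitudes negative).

δ = 119.5/3440.065 = 0.034738 rad (1.9903°).
Converting: φ₁ = 0.870570 rad, θ = 0.078540 rad.
sin φ₂ = sin φ₁ cos δ + cos φ₁ sin δ cos θ = (0.764697)(0.999397) + (0.644391)(0.034731)(0.996917) = 0.786546
φ₂ = asin(0.786546) = 0.905196 rad = 51.864°.
For the longitude increment, Δλ = atan2( sin θ sin δ cos φ₁, cos δ − sin φ₁ sin φ₂ ) = atan2(0.001756, 0.397927) = 0.253°.
λ₂ = -115.484° + 0.253° = -115.231°.

latitude 51.864°, longitude -115.231°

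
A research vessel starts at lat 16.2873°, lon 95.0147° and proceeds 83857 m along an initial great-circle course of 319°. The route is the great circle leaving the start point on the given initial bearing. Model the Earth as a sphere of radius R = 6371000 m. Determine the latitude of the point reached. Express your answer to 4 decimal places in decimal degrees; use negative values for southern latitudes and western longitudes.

Angular distance δ = d/R = 83857 / 6371000 = 0.013162 rad.
Start latitude φ₁ = 0.284267 rad; initial bearing θ = 5.567600 rad.
Applying the spherical law of cosines for sides, sin φ₂ = sin φ₁ cos δ + cos φ₁ sin δ cos θ = 0.289964, so φ₂ = 16.8558°.
For the longitude increment, Δλ = atan2( sin θ sin δ cos φ₁, cos δ − sin φ₁ sin φ₂ ) = atan2(-0.008288, 0.918592) = -0.5170°.
λ₂ = 95.0147° + -0.5170° = 94.4977°.

latitude 16.8558°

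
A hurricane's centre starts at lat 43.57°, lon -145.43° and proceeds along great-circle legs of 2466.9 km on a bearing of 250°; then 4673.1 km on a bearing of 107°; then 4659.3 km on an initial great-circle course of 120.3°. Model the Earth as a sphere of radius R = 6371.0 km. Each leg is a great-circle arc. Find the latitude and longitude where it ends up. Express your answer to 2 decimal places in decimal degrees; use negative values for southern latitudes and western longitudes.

latitude -8.52°, longitude -93.53°

Apply the spherical direct solution leg by leg, carrying full precision between legs.
Leg 1: from (43.57°, -145.43°), δ = 2466.9/6371 = 0.387208 rad, θ = 250° → φ = 33.00°, λ = -170.46°.
Leg 2: from (33.00°, -170.46°), δ = 4673.1/6371 = 0.733496 rad, θ = 107° → φ = 13.91°, λ = -129.19°.
Leg 3: from (13.91°, -129.19°), δ = 4659.3/6371 = 0.731329 rad, θ = 120.3° → φ = -8.52°, λ = -93.53°.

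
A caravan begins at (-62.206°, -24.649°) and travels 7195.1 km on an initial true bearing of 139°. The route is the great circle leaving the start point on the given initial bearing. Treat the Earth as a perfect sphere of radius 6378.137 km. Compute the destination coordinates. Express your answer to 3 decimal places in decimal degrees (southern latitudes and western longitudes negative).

The arc subtends δ = 7195.1/6378.137 = 1.128088 rad at the centre.
Converting: φ₁ = -1.085700 rad, θ = 2.426008 rad.
Destination latitude: φ₂ = arcsin( sin φ₁ cos δ + cos φ₁ sin δ cos θ ) = arcsin(-0.696955) = -44.183°.
Δλ = atan2( sin θ sin δ cos φ₁ , cos δ − sin φ₁ sin φ₂ ) = atan2(0.276424, -0.188159) = 2.168444 rad = 124.243°.
λ₂ = λ₁ + Δλ = 99.594°.

latitude -44.183°, longitude 99.594°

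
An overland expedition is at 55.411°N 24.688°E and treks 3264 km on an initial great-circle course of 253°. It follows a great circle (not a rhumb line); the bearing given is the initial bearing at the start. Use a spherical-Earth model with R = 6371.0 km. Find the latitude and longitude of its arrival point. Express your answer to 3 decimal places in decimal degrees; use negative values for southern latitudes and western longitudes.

latitude 39.508°, longitude -12.728°

Angular distance δ = d/R = 3264 / 6371 = 0.512321 rad.
Converting: φ₁ = 0.967104 rad, θ = 4.415683 rad.
Destination latitude: φ₂ = arcsin( sin φ₁ cos δ + cos φ₁ sin δ cos θ ) = arcsin(0.636187) = 39.508°.
Then Δλ = atan2(-0.266121, 0.347871) = -0.653032 rad, from sin θ sin δ cos φ₁ over cos δ − sin φ₁ sin φ₂.
λ₂ = λ₁ + Δλ = -12.728°.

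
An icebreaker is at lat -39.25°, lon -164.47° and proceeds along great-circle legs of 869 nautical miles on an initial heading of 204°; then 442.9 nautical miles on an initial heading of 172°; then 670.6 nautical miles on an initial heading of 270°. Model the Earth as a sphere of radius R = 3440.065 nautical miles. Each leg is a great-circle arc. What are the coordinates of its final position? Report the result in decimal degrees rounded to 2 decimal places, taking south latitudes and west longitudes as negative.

Apply the spherical direct solution leg by leg, carrying full precision between legs.
Leg 1: from (-39.25°, -164.47°), δ = 869/3440.065 = 0.252612 rad, θ = 204° → φ = -52.13°, λ = -174.00°.
Leg 2: from (-52.13°, -174.00°), δ = 442.9/3440.065 = 0.128748 rad, θ = 172° → φ = -59.42°, λ = -171.99°.
Leg 3: from (-59.42°, -171.99°), δ = 670.6/3440.065 = 0.194938 rad, θ = 270° → φ = -57.63°, λ = 166.80°.

latitude -57.63°, longitude 166.80°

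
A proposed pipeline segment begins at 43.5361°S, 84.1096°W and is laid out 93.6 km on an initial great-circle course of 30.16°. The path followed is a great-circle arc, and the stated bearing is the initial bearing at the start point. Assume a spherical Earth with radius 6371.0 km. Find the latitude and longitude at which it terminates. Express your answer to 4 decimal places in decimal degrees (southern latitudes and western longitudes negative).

The arc subtends δ = 93.6/6371 = 0.014692 rad at the centre.
Start latitude φ₁ = -0.759848 rad; initial bearing θ = 0.526391 rad.
sin φ₂ = sin φ₁ cos δ + cos φ₁ sin δ cos θ = (-0.688811)(0.999892) + (0.724941)(0.014691)(0.864626) = -0.679529
φ₂ = asin(-0.679529) = -0.747120 rad = -42.8068°.
For the longitude increment, Δλ = atan2( sin θ sin δ cos φ₁, cos δ − sin φ₁ sin φ₂ ) = atan2(0.005351, 0.531825) = 0.5764°.
λ₂ = -84.1096° + 0.5764° = -83.5332°.

latitude -42.8068°, longitude -83.5332°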